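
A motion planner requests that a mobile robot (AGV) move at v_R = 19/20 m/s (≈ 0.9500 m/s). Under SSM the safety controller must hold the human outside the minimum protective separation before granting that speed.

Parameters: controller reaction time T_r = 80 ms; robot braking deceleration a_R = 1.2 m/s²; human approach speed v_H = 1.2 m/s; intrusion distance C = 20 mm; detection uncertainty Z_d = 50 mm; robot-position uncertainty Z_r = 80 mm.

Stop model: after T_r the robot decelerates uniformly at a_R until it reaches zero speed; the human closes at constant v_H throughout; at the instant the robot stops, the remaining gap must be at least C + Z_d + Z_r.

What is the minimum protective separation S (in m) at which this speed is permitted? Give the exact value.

stop time T_s = (19/20)/(6/5) = 0.7917 s
robot covers v_R·T_r = 0.9500·0.0800 = 0.0760 m before braking
robot covers 0.9500·0.7917 − ½·1.2000·0.7917² = 0.3760 m while stopping
human closes 1.2000·0.8717 = 1.0460 m
residual clearance needed = 0.0200+0.0500+0.0800 = 0.1500 m
S_min ≈ 0.0760+0.3760+1.0460+0.1500  ⇒  S_min = 39553/24000 m

S_min = 39553/24000 m = 1.6480 m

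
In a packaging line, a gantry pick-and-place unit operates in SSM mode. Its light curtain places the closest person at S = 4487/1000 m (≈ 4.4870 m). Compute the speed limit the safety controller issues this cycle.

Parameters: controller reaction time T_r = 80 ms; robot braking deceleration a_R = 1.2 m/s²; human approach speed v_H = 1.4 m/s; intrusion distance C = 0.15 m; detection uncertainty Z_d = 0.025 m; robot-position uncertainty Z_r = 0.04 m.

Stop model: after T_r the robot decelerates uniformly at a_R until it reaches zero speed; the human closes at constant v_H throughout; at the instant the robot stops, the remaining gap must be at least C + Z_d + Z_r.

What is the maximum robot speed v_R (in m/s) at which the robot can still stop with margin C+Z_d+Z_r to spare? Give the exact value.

v_R_max = 2 m/s = 2.0000 m/s

at the boundary: (5/12)·v² + (187/150)·v + (-104/25) = 0
  disc = (187/150)² − 4·(5/12)·(-104/25) = 190969/22500 ; √disc = 437/150
  v_R = (−(187/150) + 437/150) / (2·(5/12)) = 2 m/s
check:
T_s = v_R/a_R = 2/(6/5) = 1.6667 s
robot in T_r: 2.0000·0.0800 = 0.1600 m
robot under decel: 2.0000²/(2·1.2000) = 1.6667 m
human closes 1.4000·1.7467 = 2.4453 m
residual clearance needed = 0.1500+0.0250+0.0400 = 0.2150 m
sum ≈ 0.1600+1.6667+2.4453+0.2150 ≈ 4.4870 m = S ✓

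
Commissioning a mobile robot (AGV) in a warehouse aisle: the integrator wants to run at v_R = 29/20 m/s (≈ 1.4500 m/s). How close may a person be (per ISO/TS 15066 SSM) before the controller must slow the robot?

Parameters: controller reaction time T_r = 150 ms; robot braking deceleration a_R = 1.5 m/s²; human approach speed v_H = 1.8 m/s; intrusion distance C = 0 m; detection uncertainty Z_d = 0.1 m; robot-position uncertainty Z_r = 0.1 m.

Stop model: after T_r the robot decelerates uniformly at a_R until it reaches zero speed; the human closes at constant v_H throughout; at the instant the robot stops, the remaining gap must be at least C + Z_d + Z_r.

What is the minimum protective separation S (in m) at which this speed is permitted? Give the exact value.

S_min = 1877/600 m = 3.1283 m

braking lasts T_s = (29/20)/(3/2) = 0.9667 s
robot in T_r: 1.4500·0.1500 = 0.2175 m
robot under decel: 1.4500²/(2·1.5000) = 0.7008 m
human over T_r+T_s: 1.8000·(0.1500+0.9667) = 2.0100 m
residual clearance needed = 0.0000+0.1000+0.1000 = 0.2000 m
S_min ≈ 0.2175+0.7008+2.0100+0.2000  ⇒  S_min = 1877/600 m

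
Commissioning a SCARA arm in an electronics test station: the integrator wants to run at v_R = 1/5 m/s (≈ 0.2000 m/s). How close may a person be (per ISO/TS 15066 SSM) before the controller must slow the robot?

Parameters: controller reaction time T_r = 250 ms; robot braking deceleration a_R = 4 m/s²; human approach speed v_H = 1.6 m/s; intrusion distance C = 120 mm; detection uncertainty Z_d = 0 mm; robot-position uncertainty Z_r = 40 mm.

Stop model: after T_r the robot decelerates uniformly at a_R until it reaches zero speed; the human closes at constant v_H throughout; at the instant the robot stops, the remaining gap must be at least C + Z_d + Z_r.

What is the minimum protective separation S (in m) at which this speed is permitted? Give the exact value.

S_min = 139/200 m = 0.6950 m

braking lasts T_s = (1/5)/4 = 0.0500 s
robot covers v_R·T_r = 0.2000·0.2500 = 0.0500 m before braking
braking distance = 0.2000²/(2·4.0000) = 0.0050 m
human closes 1.6000·0.3000 = 0.4800 m
margins: 0.1200+0.0000+0.0400 = 0.1600 m
S_min ≈ 0.0500+0.0050+0.4800+0.1600  ⇒  S_min = 139/200 m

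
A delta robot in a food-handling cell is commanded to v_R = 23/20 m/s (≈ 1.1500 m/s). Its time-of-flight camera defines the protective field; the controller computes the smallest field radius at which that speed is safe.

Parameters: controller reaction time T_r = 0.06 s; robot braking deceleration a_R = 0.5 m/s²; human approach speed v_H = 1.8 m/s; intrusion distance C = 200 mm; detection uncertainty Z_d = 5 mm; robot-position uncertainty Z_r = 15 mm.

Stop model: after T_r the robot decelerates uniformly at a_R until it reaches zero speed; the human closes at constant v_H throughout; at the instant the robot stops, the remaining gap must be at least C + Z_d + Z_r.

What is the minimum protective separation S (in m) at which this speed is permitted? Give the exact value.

braking lasts T_s = (23/20)/(1/2) = 2.3000 s
robot covers v_R·T_r = 1.1500·0.0600 = 0.0690 m before braking
robot covers 1.1500·2.3000 − ½·0.5000·2.3000² = 1.3225 m while stopping
person approaches 1.8000·(0.0600+2.3000) = 4.2480 m
C+Z_d+Z_r = 0.2000+0.0050+0.0150 = 0.2200 m
S_min ≈ 0.0690+1.3225+4.2480+0.2200  ⇒  S_min = 11719/2000 m

S_min = 11719/2000 m = 5.8595 m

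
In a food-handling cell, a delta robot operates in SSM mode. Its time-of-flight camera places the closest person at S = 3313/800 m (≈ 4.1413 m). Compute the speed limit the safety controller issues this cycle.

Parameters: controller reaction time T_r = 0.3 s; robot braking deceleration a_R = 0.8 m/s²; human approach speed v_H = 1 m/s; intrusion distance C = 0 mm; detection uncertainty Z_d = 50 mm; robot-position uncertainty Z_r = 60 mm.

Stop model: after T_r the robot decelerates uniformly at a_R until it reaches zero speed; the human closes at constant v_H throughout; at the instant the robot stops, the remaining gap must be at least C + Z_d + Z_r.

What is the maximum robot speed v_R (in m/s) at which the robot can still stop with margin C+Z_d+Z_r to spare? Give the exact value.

v_R_max = 3/2 m/s = 1.5000 m/s

at the boundary: (5/8)·v² + (31/20)·v + (-597/160) = 0
  disc = (31/20)² − 4·(5/8)·(-597/160) = 18769/1600 ; √disc = 137/40
  v_R = (−(31/20) + 137/40) / (2·(5/8)) = 3/2 m/s
check:
braking lasts T_s = (3/2)/(4/5) = 1.8750 s
reaction-phase robot travel = 1.5000·0.3000 = 0.4500 m
robot covers 1.5000·1.8750 − ½·0.8000·1.8750² = 1.4062 m while stopping
human over T_r+T_s: 1.0000·(0.3000+1.8750) = 2.1750 m
C+Z_d+Z_r = 0.0000+0.0500+0.0600 = 0.1100 m
sum ≈ 0.4500+1.4062+2.1750+0.1100 ≈ 4.1413 m = S ✓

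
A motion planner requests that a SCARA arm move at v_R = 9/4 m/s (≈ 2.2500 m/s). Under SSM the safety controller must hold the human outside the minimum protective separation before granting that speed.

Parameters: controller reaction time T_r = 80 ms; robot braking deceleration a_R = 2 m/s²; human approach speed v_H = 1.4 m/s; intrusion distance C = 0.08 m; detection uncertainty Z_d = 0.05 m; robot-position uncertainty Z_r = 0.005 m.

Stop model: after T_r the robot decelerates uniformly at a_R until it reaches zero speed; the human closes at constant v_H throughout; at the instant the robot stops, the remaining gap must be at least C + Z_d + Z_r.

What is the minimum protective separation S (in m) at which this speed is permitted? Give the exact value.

S_min = 26141/8000 m = 3.2676 m

braking lasts T_s = (9/4)/2 = 1.1250 s
reaction-phase robot travel = 2.2500·0.0800 = 0.1800 m
braking distance = 2.2500²/(2·2.0000) = 1.2656 m
human over T_r+T_s: 1.4000·(0.0800+1.1250) = 1.6870 m
residual clearance needed = 0.0800+0.0500+0.0050 = 0.1350 m
S_min ≈ 0.1800+1.2656+1.6870+0.1350  ⇒  S_min = 26141/8000 m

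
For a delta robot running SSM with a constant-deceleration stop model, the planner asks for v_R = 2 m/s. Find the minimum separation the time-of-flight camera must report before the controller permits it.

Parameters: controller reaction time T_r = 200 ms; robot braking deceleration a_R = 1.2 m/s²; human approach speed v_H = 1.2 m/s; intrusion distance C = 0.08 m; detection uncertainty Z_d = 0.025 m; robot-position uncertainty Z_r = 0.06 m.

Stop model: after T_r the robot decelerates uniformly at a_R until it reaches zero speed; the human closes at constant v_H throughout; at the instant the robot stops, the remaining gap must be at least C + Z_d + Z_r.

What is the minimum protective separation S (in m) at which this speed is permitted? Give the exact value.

S_min = 2683/600 m = 4.4717 m

braking lasts T_s = 2/(6/5) = 1.6667 s
robot covers v_R·T_r = 2.0000·0.2000 = 0.4000 m before braking
robot covers 2.0000·1.6667 − ½·1.2000·1.6667² = 1.6667 m while stopping
human closes 1.2000·1.8667 = 2.2400 m
C+Z_d+Z_r = 0.0800+0.0250+0.0600 = 0.1650 m
S_min ≈ 0.4000+1.6667+2.2400+0.1650  ⇒  S_min = 2683/600 m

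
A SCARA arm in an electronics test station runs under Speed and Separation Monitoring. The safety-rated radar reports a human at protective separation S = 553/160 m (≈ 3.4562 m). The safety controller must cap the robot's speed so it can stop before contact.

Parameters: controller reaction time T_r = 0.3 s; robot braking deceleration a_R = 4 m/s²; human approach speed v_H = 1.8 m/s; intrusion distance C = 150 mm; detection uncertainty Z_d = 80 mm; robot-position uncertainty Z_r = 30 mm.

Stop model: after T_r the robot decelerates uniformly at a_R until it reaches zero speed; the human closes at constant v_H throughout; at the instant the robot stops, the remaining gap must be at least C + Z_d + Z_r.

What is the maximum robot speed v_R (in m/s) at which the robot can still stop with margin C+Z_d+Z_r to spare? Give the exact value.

v_R_max = 5/2 m/s = 2.5000 m/s

collect terms ⇒ (1/8)·v_R² + (3/4)·v_R + (-85/32) = 0
  disc = (3/4)² − 4·(1/8)·(-85/32) = 121/64 ; √disc = 11/8
  v_R = (−(3/4) + 11/8) / (2·(1/8)) = 5/2 m/s
check:
stop time T_s = (5/2)/4 = 0.6250 s
robot in T_r: 2.5000·0.3000 = 0.7500 m
robot under decel: 2.5000²/(2·4.0000) = 0.7812 m
human over T_r+T_s: 1.8000·(0.3000+0.6250) = 1.6650 m
C+Z_d+Z_r = 0.1500+0.0800+0.0300 = 0.2600 m
sum ≈ 0.7500+0.7812+1.6650+0.2600 ≈ 3.4562 m = S ✓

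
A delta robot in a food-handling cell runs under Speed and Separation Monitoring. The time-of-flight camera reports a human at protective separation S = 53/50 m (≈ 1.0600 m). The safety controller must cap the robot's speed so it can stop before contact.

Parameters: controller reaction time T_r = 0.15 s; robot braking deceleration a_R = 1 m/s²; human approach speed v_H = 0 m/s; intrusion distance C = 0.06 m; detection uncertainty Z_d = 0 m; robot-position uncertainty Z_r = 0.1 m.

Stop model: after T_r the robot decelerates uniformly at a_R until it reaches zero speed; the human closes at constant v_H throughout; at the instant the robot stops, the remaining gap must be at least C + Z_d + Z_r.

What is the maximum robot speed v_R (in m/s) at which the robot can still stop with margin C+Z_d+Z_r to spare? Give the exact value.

quadratic (1/2)·v² + (3/20)·v + (-9/10) = 0
  disc = (3/20)² − 4·(1/2)·(-9/10) = 729/400 ; √disc = 27/20
  v_R = (−(3/20) + 27/20) / (2·(1/2)) = 6/5 m/s
check:
braking lasts T_s = (6/5)/1 = 1.2000 s
reaction-phase robot travel = 1.2000·0.1500 = 0.1800 m
robot under decel: 1.2000²/(2·1.0000) = 0.7200 m
human over T_r+T_s: 0.0000·(0.1500+1.2000) = 0.0000 m
C+Z_d+Z_r = 0.0600+0.0000+0.1000 = 0.1600 m
sum ≈ 0.1800+0.7200+0.0000+0.1600 ≈ 1.0600 m = S ✓

v_R_max = 6/5 m/s = 1.2000 m/s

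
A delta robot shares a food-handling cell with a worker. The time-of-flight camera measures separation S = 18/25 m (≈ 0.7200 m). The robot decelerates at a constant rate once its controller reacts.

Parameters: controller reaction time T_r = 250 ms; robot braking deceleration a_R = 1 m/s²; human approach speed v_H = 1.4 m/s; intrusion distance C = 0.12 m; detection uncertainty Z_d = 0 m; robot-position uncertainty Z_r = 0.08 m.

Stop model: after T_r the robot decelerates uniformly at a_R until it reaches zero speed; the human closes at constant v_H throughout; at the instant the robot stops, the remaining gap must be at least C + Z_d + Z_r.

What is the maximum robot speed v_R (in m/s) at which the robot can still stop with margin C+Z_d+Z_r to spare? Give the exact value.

v_R_max = 1/10 m/s = 0.1000 m/s

quadratic (1/2)·v² + (33/20)·v + (-17/100) = 0
  disc = (33/20)² − 4·(1/2)·(-17/100) = 49/16 ; √disc = 7/4
  v_R = (−(33/20) + 7/4) / (2·(1/2)) = 1/10 m/s
check:
braking lasts T_s = (1/10)/1 = 0.1000 s
robot in T_r: 0.1000·0.2500 = 0.0250 m
robot covers 0.1000·0.1000 − ½·1.0000·0.1000² = 0.0050 m while stopping
person approaches 1.4000·(0.2500+0.1000) = 0.4900 m
margins: 0.1200+0.0000+0.0800 = 0.2000 m
sum ≈ 0.0250+0.0050+0.4900+0.2000 ≈ 0.7200 m = S ✓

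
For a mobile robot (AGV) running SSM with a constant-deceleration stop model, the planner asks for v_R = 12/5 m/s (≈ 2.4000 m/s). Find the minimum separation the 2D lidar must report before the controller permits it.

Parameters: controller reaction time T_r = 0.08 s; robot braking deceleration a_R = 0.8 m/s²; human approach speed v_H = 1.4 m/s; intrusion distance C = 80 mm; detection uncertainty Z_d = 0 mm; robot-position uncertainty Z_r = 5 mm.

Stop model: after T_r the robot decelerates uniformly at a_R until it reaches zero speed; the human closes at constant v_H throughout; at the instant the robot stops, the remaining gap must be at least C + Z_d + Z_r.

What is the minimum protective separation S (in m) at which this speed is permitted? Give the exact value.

S_min = 8189/1000 m = 8.1890 m

stop time T_s = (12/5)/(4/5) = 3.0000 s
robot covers v_R·T_r = 2.4000·0.0800 = 0.1920 m before braking
robot covers 2.4000·3.0000 − ½·0.8000·3.0000² = 3.6000 m while stopping
human closes 1.4000·3.0800 = 4.3120 m
margins: 0.0800+0.0000+0.0050 = 0.0850 m
S_min ≈ 0.1920+3.6000+4.3120+0.0850  ⇒  S_min = 8189/1000 m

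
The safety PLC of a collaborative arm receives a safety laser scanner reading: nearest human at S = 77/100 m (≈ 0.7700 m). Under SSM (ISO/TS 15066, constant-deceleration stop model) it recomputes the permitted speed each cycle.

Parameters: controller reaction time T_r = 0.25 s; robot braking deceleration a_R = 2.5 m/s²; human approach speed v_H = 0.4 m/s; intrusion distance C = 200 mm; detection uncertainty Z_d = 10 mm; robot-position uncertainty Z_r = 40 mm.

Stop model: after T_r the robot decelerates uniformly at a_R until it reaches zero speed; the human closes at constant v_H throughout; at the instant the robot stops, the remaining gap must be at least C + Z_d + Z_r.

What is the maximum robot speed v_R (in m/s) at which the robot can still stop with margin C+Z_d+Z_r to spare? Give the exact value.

v_R_max = 3/4 m/s = 0.7500 m/s

collect terms ⇒ (1/5)·v_R² + (41/100)·v_R + (-21/50) = 0
  disc = (41/100)² − 4·(1/5)·(-21/50) = 5041/10000 ; √disc = 71/100
  v_R = (−(41/100) + 71/100) / (2·(1/5)) = 3/4 m/s
check:
braking lasts T_s = (3/4)/(5/2) = 0.3000 s
robot covers v_R·T_r = 0.7500·0.2500 = 0.1875 m before braking
robot covers 0.7500·0.3000 − ½·2.5000·0.3000² = 0.1125 m while stopping
human over T_r+T_s: 0.4000·(0.2500+0.3000) = 0.2200 m
margins: 0.2000+0.0100+0.0400 = 0.2500 m
sum ≈ 0.1875+0.1125+0.2200+0.2500 ≈ 0.7700 m = S ✓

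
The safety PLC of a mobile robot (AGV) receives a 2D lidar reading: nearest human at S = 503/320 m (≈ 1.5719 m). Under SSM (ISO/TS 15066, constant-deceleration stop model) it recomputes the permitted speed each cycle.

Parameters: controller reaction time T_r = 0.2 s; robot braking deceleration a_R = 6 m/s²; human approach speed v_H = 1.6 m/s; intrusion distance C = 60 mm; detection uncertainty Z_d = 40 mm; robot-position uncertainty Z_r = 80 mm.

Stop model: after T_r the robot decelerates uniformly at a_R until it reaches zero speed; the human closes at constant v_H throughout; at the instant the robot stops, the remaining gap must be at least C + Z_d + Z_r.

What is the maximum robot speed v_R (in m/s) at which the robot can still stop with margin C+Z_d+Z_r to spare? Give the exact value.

at the boundary: (1/12)·v² + (7/15)·v + (-343/320) = 0
  disc = (7/15)² − 4·(1/12)·(-343/320) = 8281/14400 ; √disc = 91/120
  v_R = (−(7/15) + 91/120) / (2·(1/12)) = 7/4 m/s
check:
T_s = v_R/a_R = (7/4)/6 = 0.2917 s
robot in T_r: 1.7500·0.2000 = 0.3500 m
robot covers 1.7500·0.2917 − ½·6.0000·0.2917² = 0.2552 m while stopping
human over T_r+T_s: 1.6000·(0.2000+0.2917) = 0.7867 m
residual clearance needed = 0.0600+0.0400+0.0800 = 0.1800 m
sum ≈ 0.3500+0.2552+0.7867+0.1800 ≈ 1.5719 m = S ✓

v_R_max = 7/4 m/s = 1.7500 m/s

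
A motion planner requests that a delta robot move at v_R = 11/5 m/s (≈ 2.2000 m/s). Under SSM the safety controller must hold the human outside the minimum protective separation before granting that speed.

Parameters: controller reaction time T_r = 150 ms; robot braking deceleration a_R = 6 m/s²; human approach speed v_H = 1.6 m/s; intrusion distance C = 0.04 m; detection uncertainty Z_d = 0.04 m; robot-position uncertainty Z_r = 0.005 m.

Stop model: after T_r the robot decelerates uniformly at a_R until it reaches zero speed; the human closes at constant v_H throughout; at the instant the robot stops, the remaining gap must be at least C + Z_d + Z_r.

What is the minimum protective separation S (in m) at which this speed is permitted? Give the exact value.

braking lasts T_s = (11/5)/6 = 0.3667 s
robot covers v_R·T_r = 2.2000·0.1500 = 0.3300 m before braking
robot under decel: 2.2000²/(2·6.0000) = 0.4033 m
human closes 1.6000·0.5167 = 0.8267 m
C+Z_d+Z_r = 0.0400+0.0400+0.0050 = 0.0850 m
S_min ≈ 0.3300+0.4033+0.8267+0.0850  ⇒  S_min = 329/200 m

S_min = 329/200 m = 1.6450 m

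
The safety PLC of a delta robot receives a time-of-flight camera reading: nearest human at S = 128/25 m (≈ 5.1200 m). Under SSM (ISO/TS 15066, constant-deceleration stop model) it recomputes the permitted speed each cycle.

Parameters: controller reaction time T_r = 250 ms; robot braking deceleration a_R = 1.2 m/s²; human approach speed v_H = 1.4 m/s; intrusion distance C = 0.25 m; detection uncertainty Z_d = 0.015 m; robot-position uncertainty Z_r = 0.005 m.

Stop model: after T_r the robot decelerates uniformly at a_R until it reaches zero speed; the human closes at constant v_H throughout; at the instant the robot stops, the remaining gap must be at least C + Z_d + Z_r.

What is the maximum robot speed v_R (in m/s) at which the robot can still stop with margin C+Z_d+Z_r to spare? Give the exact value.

quadratic (5/12)·v² + (17/12)·v + (-9/2) = 0
  disc = (17/12)² − 4·(5/12)·(-9/2) = 1369/144 ; √disc = 37/12
  v_R = (−(17/12) + 37/12) / (2·(5/12)) = 2 m/s
check:
braking lasts T_s = 2/(6/5) = 1.6667 s
robot in T_r: 2.0000·0.2500 = 0.5000 m
braking distance = 2.0000²/(2·1.2000) = 1.6667 m
human closes 1.4000·1.9167 = 2.6833 m
margins: 0.2500+0.0150+0.0050 = 0.2700 m
sum ≈ 0.5000+1.6667+2.6833+0.2700 ≈ 5.1200 m = S ✓

v_R_max = 2 m/s = 2.0000 m/s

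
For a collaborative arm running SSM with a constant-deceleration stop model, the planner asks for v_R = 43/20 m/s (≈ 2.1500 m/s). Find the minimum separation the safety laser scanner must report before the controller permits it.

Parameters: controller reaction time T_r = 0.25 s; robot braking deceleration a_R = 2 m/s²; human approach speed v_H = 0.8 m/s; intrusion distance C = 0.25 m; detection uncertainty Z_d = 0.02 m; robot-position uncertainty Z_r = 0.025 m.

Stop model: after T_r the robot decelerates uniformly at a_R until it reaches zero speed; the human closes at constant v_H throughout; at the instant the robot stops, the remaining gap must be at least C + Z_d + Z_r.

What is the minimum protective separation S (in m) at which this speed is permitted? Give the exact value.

stop time T_s = (43/20)/2 = 1.0750 s
robot in T_r: 2.1500·0.2500 = 0.5375 m
braking distance = 2.1500²/(2·2.0000) = 1.1556 m
person approaches 0.8000·(0.2500+1.0750) = 1.0600 m
residual clearance needed = 0.2500+0.0200+0.0250 = 0.2950 m
S_min ≈ 0.5375+1.1556+1.0600+0.2950  ⇒  S_min = 4877/1600 m

S_min = 4877/1600 m = 3.0481 m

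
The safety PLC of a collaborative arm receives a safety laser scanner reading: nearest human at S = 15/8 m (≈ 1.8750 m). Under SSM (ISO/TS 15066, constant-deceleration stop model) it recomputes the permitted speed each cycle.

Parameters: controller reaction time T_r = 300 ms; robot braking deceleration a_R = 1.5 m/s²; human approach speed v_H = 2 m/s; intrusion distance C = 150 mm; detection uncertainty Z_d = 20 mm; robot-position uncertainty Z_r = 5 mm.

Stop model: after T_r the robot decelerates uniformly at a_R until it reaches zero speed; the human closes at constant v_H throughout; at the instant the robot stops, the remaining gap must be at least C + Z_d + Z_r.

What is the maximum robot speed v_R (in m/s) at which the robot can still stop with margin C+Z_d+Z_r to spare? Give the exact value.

v_R_max = 3/5 m/s = 0.6000 m/s

quadratic (1/3)·v² + (49/30)·v + (-11/10) = 0
  disc = (49/30)² − 4·(1/3)·(-11/10) = 3721/900 ; √disc = 61/30
  v_R = (−(49/30) + 61/30) / (2·(1/3)) = 3/5 m/s
check:
braking lasts T_s = (3/5)/(3/2) = 0.4000 s
reaction-phase robot travel = 0.6000·0.3000 = 0.1800 m
robot under decel: 0.6000²/(2·1.5000) = 0.1200 m
person approaches 2.0000·(0.3000+0.4000) = 1.4000 m
C+Z_d+Z_r = 0.1500+0.0200+0.0050 = 0.1750 m
sum ≈ 0.1800+0.1200+1.4000+0.1750 ≈ 1.8750 m = S ✓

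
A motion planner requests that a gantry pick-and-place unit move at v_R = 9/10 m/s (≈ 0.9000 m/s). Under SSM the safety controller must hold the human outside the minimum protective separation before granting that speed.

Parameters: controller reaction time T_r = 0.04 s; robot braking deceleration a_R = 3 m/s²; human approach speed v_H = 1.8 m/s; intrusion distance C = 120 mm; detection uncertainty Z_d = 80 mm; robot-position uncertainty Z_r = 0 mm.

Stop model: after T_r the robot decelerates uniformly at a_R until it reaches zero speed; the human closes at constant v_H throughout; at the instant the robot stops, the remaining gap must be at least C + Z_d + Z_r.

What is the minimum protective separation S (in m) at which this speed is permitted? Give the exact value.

S_min = 983/1000 m = 0.9830 m

braking lasts T_s = (9/10)/3 = 0.3000 s
robot in T_r: 0.9000·0.0400 = 0.0360 m
robot covers 0.9000·0.3000 − ½·3.0000·0.3000² = 0.1350 m while stopping
human over T_r+T_s: 1.8000·(0.0400+0.3000) = 0.6120 m
residual clearance needed = 0.1200+0.0800+0.0000 = 0.2000 m
S_min ≈ 0.0360+0.1350+0.6120+0.2000  ⇒  S_min = 983/1000 m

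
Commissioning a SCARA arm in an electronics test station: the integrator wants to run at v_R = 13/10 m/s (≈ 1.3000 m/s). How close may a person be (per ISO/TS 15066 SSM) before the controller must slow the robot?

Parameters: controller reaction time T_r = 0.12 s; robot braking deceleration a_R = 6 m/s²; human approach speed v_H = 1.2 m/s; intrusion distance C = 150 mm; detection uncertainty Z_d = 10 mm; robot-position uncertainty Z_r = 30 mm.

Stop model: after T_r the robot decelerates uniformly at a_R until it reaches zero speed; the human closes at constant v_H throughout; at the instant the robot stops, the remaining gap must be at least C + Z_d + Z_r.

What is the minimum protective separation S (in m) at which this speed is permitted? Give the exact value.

braking lasts T_s = (13/10)/6 = 0.2167 s
reaction-phase robot travel = 1.3000·0.1200 = 0.1560 m
robot under decel: 1.3000²/(2·6.0000) = 0.1408 m
human over T_r+T_s: 1.2000·(0.1200+0.2167) = 0.4040 m
residual clearance needed = 0.1500+0.0100+0.0300 = 0.1900 m
S_min ≈ 0.1560+0.1408+0.4040+0.1900  ⇒  S_min = 1069/1200 m

S_min = 1069/1200 m = 0.8908 m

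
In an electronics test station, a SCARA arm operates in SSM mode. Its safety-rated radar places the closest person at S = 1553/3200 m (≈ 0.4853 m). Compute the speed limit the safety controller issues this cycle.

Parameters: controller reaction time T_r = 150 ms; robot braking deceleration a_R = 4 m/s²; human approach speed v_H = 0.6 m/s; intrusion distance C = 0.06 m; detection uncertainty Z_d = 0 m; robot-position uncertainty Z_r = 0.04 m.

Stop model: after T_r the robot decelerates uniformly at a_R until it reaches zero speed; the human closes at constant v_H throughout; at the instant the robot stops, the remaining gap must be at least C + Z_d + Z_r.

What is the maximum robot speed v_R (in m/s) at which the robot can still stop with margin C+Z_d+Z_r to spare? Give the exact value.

at the boundary: (1/8)·v² + (3/10)·v + (-189/640) = 0
  disc = (3/10)² − 4·(1/8)·(-189/640) = 1521/6400 ; √disc = 39/80
  v_R = (−(3/10) + 39/80) / (2·(1/8)) = 3/4 m/s
check:
T_s = v_R/a_R = (3/4)/4 = 0.1875 s
robot covers v_R·T_r = 0.7500·0.1500 = 0.1125 m before braking
robot under decel: 0.7500²/(2·4.0000) = 0.0703 m
human over T_r+T_s: 0.6000·(0.1500+0.1875) = 0.2025 m
residual clearance needed = 0.0600+0.0000+0.0400 = 0.1000 m
sum ≈ 0.1125+0.0703+0.2025+0.1000 ≈ 0.4853 m = S ✓

v_R_max = 3/4 m/s = 0.7500 m/s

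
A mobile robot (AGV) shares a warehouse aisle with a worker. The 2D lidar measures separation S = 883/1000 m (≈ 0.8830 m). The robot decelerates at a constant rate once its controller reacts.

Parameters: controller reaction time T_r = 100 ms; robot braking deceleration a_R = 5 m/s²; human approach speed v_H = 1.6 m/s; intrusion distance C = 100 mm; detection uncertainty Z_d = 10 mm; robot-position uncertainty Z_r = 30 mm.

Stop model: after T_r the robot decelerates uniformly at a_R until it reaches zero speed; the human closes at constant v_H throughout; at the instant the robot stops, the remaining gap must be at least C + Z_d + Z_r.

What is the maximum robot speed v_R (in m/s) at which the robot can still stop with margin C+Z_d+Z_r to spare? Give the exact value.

v_R_max = 11/10 m/s = 1.1000 m/s

quadratic (1/10)·v² + (21/50)·v + (-583/1000) = 0
  disc = (21/50)² − 4·(1/10)·(-583/1000) = 256/625 ; √disc = 16/25
  v_R = (−(21/50) + 16/25) / (2·(1/10)) = 11/10 m/s
check:
stop time T_s = (11/10)/5 = 0.2200 s
robot in T_r: 1.1000·0.1000 = 0.1100 m
braking distance = 1.1000²/(2·5.0000) = 0.1210 m
human over T_r+T_s: 1.6000·(0.1000+0.2200) = 0.5120 m
margins: 0.1000+0.0100+0.0300 = 0.1400 m
sum ≈ 0.1100+0.1210+0.5120+0.1400 ≈ 0.8830 m = S ✓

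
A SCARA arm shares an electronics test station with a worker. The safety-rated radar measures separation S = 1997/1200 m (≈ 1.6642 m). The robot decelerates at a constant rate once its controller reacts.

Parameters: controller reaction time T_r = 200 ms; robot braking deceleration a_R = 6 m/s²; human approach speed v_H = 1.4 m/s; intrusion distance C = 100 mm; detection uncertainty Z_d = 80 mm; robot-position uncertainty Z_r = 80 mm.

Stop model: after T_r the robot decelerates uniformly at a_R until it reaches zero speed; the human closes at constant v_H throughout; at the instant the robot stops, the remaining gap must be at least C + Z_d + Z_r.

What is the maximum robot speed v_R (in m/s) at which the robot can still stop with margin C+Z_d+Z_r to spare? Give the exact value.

v_R_max = 19/10 m/s = 1.9000 m/s

quadratic (1/12)·v² + (13/30)·v + (-1349/1200) = 0
  disc = (13/30)² − 4·(1/12)·(-1349/1200) = 9/16 ; √disc = 3/4
  v_R = (−(13/30) + 3/4) / (2·(1/12)) = 19/10 m/s
check:
T_s = v_R/a_R = (19/10)/6 = 0.3167 s
robot covers v_R·T_r = 1.9000·0.2000 = 0.3800 m before braking
braking distance = 1.9000²/(2·6.0000) = 0.3008 m
person approaches 1.4000·(0.2000+0.3167) = 0.7233 m
margins: 0.1000+0.0800+0.0800 = 0.2600 m
sum ≈ 0.3800+0.3008+0.7233+0.2600 ≈ 1.6642 m = S ✓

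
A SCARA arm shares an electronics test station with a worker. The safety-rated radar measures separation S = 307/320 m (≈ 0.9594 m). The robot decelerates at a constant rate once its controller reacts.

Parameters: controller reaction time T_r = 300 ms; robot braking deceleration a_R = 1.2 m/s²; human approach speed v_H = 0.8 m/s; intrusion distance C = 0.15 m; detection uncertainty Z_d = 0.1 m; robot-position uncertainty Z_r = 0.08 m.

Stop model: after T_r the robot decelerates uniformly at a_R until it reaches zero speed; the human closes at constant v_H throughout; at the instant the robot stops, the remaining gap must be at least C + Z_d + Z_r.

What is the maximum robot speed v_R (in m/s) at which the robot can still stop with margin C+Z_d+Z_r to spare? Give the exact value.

collect terms ⇒ (5/12)·v_R² + (29/30)·v_R + (-623/1600) = 0
  disc = (29/30)² − 4·(5/12)·(-623/1600) = 22801/14400 ; √disc = 151/120
  v_R = (−(29/30) + 151/120) / (2·(5/12)) = 7/20 m/s
check:
T_s = v_R/a_R = (7/20)/(6/5) = 0.2917 s
robot covers v_R·T_r = 0.3500·0.3000 = 0.1050 m before braking
robot under decel: 0.3500²/(2·1.2000) = 0.0510 m
person approaches 0.8000·(0.3000+0.2917) = 0.4733 m
margins: 0.1500+0.1000+0.0800 = 0.3300 m
sum ≈ 0.1050+0.0510+0.4733+0.3300 ≈ 0.9594 m = S ✓

v_R_max = 7/20 m/s = 0.3500 m/s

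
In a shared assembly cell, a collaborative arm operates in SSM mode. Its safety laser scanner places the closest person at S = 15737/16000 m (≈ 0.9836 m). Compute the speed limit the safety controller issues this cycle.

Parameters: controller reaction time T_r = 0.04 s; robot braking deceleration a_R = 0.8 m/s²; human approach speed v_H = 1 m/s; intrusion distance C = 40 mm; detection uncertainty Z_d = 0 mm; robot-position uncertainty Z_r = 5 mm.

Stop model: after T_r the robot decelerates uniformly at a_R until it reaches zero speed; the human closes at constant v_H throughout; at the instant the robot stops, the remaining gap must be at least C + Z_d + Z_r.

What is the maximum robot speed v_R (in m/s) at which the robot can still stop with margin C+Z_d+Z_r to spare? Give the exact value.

v_R_max = 11/20 m/s = 0.5500 m/s

at the boundary: (5/8)·v² + (129/100)·v + (-14377/16000) = 0
  disc = (129/100)² − 4·(5/8)·(-14377/16000) = 625681/160000 ; √disc = 791/400
  v_R = (−(129/100) + 791/400) / (2·(5/8)) = 11/20 m/s
check:
braking lasts T_s = (11/20)/(4/5) = 0.6875 s
robot covers v_R·T_r = 0.5500·0.0400 = 0.0220 m before braking
robot covers 0.5500·0.6875 − ½·0.8000·0.6875² = 0.1891 m while stopping
human over T_r+T_s: 1.0000·(0.0400+0.6875) = 0.7275 m
margins: 0.0400+0.0000+0.0050 = 0.0450 m
sum ≈ 0.0220+0.1891+0.7275+0.0450 ≈ 0.9836 m = S ✓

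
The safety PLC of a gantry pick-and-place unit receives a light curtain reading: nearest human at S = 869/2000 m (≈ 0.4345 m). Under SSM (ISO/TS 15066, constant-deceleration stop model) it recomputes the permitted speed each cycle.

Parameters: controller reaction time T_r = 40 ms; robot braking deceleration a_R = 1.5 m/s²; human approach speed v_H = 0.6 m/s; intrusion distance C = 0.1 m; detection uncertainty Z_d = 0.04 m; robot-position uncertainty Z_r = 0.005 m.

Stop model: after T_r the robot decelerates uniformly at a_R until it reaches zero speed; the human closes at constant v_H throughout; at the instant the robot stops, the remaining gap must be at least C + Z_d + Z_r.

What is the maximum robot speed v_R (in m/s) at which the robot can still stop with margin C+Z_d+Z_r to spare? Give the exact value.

v_R_max = 9/20 m/s = 0.4500 m/s

at the boundary: (1/3)·v² + (11/25)·v + (-531/2000) = 0
  disc = (11/25)² − 4·(1/3)·(-531/2000) = 1369/2500 ; √disc = 37/50
  v_R = (−(11/25) + 37/50) / (2·(1/3)) = 9/20 m/s
check:
stop time T_s = (9/20)/(3/2) = 0.3000 s
reaction-phase robot travel = 0.4500·0.0400 = 0.0180 m
robot under decel: 0.4500²/(2·1.5000) = 0.0675 m
human closes 0.6000·0.3400 = 0.2040 m
C+Z_d+Z_r = 0.1000+0.0400+0.0050 = 0.1450 m
sum ≈ 0.0180+0.0675+0.2040+0.1450 ≈ 0.4345 m = S ✓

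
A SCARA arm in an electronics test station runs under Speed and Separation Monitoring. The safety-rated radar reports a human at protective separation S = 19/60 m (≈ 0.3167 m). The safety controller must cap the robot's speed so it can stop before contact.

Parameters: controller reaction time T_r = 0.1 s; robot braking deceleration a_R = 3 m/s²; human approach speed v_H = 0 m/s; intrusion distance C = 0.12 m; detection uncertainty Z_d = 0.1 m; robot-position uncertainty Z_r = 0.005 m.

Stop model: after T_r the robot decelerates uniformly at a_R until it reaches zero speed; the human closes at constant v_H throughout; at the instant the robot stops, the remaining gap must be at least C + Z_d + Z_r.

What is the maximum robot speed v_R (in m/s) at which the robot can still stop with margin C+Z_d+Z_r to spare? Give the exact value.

v_R_max = 1/2 m/s = 0.5000 m/s

collect terms ⇒ (1/6)·v_R² + (1/10)·v_R + (-11/120) = 0
  disc = (1/10)² − 4·(1/6)·(-11/120) = 16/225 ; √disc = 4/15
  v_R = (−(1/10) + 4/15) / (2·(1/6)) = 1/2 m/s
check:
T_s = v_R/a_R = (1/2)/3 = 0.1667 s
reaction-phase robot travel = 0.5000·0.1000 = 0.0500 m
robot under decel: 0.5000²/(2·3.0000) = 0.0417 m
human closes 0.0000·0.2667 = 0.0000 m
C+Z_d+Z_r = 0.1200+0.1000+0.0050 = 0.2250 m
sum ≈ 0.0500+0.0417+0.0000+0.2250 ≈ 0.3167 m = S ✓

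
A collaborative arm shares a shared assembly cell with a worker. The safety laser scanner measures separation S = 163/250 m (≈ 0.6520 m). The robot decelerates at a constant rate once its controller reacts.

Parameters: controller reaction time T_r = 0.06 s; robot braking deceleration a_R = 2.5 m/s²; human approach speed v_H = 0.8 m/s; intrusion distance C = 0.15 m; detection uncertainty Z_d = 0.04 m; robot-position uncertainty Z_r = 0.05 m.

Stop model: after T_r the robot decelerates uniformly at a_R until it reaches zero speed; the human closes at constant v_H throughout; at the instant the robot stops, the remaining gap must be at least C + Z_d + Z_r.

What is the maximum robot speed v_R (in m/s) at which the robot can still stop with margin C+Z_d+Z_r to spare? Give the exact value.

at the boundary: (1/5)·v² + (19/50)·v + (-91/250) = 0
  disc = (19/50)² − 4·(1/5)·(-91/250) = 1089/2500 ; √disc = 33/50
  v_R = (−(19/50) + 33/50) / (2·(1/5)) = 7/10 m/s
check:
stop time T_s = (7/10)/(5/2) = 0.2800 s
reaction-phase robot travel = 0.7000·0.0600 = 0.0420 m
robot under decel: 0.7000²/(2·2.5000) = 0.0980 m
human over T_r+T_s: 0.8000·(0.0600+0.2800) = 0.2720 m
margins: 0.1500+0.0400+0.0500 = 0.2400 m
sum ≈ 0.0420+0.0980+0.2720+0.2400 ≈ 0.6520 m = S ✓

v_R_max = 7/10 m/s = 0.7000 m/s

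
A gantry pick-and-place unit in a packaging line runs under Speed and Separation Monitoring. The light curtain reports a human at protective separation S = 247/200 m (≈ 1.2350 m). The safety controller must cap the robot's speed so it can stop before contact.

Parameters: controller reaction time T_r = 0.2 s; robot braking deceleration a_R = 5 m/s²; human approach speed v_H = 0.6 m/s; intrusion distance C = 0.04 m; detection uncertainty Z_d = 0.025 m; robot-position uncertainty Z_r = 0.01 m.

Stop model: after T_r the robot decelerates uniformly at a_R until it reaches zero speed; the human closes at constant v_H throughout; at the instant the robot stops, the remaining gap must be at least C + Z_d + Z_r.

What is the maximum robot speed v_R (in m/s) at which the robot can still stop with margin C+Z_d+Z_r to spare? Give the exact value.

v_R_max = 2 m/s = 2.0000 m/s

collect terms ⇒ (1/10)·v_R² + (8/25)·v_R + (-26/25) = 0
  disc = (8/25)² − 4·(1/10)·(-26/25) = 324/625 ; √disc = 18/25
  v_R = (−(8/25) + 18/25) / (2·(1/10)) = 2 m/s
check:
braking lasts T_s = 2/5 = 0.4000 s
reaction-phase robot travel = 2.0000·0.2000 = 0.4000 m
braking distance = 2.0000²/(2·5.0000) = 0.4000 m
person approaches 0.6000·(0.2000+0.4000) = 0.3600 m
residual clearance needed = 0.0400+0.0250+0.0100 = 0.0750 m
sum ≈ 0.4000+0.4000+0.3600+0.0750 ≈ 1.2350 m = S ✓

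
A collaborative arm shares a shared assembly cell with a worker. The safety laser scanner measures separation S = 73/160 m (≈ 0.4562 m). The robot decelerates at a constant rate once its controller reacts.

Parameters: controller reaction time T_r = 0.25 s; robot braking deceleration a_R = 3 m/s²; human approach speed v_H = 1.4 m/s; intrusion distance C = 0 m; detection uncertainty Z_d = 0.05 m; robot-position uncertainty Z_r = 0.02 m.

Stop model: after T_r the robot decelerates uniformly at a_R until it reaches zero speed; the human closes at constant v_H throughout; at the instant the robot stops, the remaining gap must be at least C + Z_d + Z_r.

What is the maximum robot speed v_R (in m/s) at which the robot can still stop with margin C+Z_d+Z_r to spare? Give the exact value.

collect terms ⇒ (1/6)·v_R² + (43/60)·v_R + (-29/800) = 0
  disc = (43/60)² − 4·(1/6)·(-29/800) = 121/225 ; √disc = 11/15
  v_R = (−(43/60) + 11/15) / (2·(1/6)) = 1/20 m/s
check:
stop time T_s = (1/20)/3 = 0.0167 s
robot in T_r: 0.0500·0.2500 = 0.0125 m
robot covers 0.0500·0.0167 − ½·3.0000·0.0167² = 0.0004 m while stopping
human closes 1.4000·0.2667 = 0.3733 m
C+Z_d+Z_r = 0.0000+0.0500+0.0200 = 0.0700 m
sum ≈ 0.0125+0.0004+0.3733+0.0700 ≈ 0.4562 m = S ✓

v_R_max = 1/20 m/s = 0.0500 m/s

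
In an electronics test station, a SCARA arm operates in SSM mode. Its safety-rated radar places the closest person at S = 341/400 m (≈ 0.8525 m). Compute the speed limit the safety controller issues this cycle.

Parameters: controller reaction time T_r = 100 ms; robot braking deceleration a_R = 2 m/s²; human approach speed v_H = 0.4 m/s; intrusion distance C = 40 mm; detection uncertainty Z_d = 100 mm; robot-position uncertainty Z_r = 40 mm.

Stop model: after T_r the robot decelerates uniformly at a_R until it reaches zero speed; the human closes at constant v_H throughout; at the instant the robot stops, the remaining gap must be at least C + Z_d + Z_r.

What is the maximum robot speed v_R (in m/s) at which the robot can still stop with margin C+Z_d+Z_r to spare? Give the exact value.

collect terms ⇒ (1/4)·v_R² + (3/10)·v_R + (-253/400) = 0
  disc = (3/10)² − 4·(1/4)·(-253/400) = 289/400 ; √disc = 17/20
  v_R = (−(3/10) + 17/20) / (2·(1/4)) = 11/10 m/s
check:
braking lasts T_s = (11/10)/2 = 0.5500 s
robot in T_r: 1.1000·0.1000 = 0.1100 m
robot covers 1.1000·0.5500 − ½·2.0000·0.5500² = 0.3025 m while stopping
human over T_r+T_s: 0.4000·(0.1000+0.5500) = 0.2600 m
margins: 0.0400+0.1000+0.0400 = 0.1800 m
sum ≈ 0.1100+0.3025+0.2600+0.1800 ≈ 0.8525 m = S ✓

v_R_max = 11/10 m/s = 1.1000 m/s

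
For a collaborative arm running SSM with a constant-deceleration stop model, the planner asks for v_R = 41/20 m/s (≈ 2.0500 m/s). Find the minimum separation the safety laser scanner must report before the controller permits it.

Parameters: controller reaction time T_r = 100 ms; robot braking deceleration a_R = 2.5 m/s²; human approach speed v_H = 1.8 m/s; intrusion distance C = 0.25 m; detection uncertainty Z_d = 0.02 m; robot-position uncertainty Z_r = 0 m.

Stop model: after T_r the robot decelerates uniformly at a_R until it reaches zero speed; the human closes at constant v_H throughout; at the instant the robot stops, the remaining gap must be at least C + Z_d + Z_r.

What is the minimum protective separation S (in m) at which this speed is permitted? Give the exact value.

S_min = 5943/2000 m = 2.9715 m

stop time T_s = (41/20)/(5/2) = 0.8200 s
robot covers v_R·T_r = 2.0500·0.1000 = 0.2050 m before braking
braking distance = 2.0500²/(2·2.5000) = 0.8405 m
human over T_r+T_s: 1.8000·(0.1000+0.8200) = 1.6560 m
margins: 0.2500+0.0200+0.0000 = 0.2700 m
S_min ≈ 0.2050+0.8405+1.6560+0.2700  ⇒  S_min = 5943/2000 m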